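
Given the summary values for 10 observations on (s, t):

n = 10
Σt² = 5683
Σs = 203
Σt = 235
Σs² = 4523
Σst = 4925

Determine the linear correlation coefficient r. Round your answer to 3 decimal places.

r = (nΣst − ΣsΣt) / √[(nΣs² − (Σs)²)(nΣt² − (Σt)²)]
Numerator: 10×4925 − 203×235 = 1545
Denominator: √[(45230 − 41209)(56830 − 55225)] = √[4021 × 1605] = 2540.4143
r = 1545 / 2540.4143 ≈ 0.608

0.608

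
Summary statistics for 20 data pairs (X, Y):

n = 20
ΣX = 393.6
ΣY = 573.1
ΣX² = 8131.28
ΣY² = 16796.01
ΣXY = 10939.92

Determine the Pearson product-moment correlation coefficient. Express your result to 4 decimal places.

r = (nΣXY − ΣXΣY) / √[(nΣX² − (ΣX)²)(nΣY² − (ΣY)²)]
Numerator: 20×10939.92 − 393.6×573.1 = -6773.76
Denominator: √[(162625.6 − 154920.96)(335920.2 − 328443.61)] = √[7704.64 × 7476.59] = 7589.7585
r = -6773.76 / 7589.7585 ≈ -0.8925

-0.8925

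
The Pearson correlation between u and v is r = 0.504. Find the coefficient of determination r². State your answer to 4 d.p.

0.2540

r² = (0.504)² = 0.2540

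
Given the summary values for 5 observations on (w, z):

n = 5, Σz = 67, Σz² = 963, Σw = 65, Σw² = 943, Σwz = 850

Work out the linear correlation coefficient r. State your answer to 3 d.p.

-0.263

r = (nΣwz − ΣwΣz) / √[(nΣw² − (Σw)²)(nΣz² − (Σz)²)]
Numerator: 5×850 − 65×67 = -105
Denominator: √[(4715 − 4225)(4815 − 4489)] = √[490 × 326] = 399.6749
r = -105 / 399.6749 ≈ -0.263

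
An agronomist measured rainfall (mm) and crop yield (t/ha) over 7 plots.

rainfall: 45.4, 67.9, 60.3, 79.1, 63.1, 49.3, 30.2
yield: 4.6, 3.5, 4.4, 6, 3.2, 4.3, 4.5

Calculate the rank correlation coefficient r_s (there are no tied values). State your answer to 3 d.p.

Rank rainfall: 2, 6, 4, 7, 5, 3, 1
Rank yield: 6, 2, 4, 7, 1, 3, 5
d = rank(rainfall) − rank(yield): -4, 4, 0, 0, 4, 0, -4; Σd² = 64
ρ = 1 − 6Σd² / [n(n²−1)] = 1 − 6×64 / (7×48) = 1 − 384/336 ≈ -0.143

-0.143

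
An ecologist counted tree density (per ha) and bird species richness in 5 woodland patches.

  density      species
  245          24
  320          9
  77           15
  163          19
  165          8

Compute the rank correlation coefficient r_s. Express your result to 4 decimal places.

-0.1000

Rank density: 4, 5, 1, 2, 3
Rank species: 5, 2, 3, 4, 1
d = rank(density) − rank(species): -1, 3, -2, -2, 2; Σd² = 22
ρ = 1 − 6Σd² / [n(n²−1)] = 1 − 6×22 / (5×24) = 1 − 132/120 ≈ -0.1000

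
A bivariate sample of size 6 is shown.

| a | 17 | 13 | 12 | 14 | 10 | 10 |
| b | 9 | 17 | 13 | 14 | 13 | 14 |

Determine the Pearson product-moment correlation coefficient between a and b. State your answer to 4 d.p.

n = 6, Σa = 76, Σb = 80, Σa² = 998, Σb² = 1100, Σab = 996
nΣab − ΣaΣb = 5976 − 6080 = -104
nΣa² − (Σa)² = 5988 − 5776 = 212; nΣb² − (Σb)² = 6600 − 6400 = 200
r = -104 / √(212 × 200) = -104 / 205.9126 ≈ -0.5051

-0.5051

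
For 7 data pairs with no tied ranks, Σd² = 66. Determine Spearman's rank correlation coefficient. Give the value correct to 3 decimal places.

ρ = 1 − 6Σd² / [n(n²−1)] = 1 − 6×66 / (7×48)
  = 1 − 396/336 = 1 − 1.1786 ≈ -0.179

-0.179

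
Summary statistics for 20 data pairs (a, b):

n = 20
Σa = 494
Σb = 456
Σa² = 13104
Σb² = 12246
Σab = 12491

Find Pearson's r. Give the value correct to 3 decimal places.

r = (nΣab − ΣaΣb) / √[(nΣa² − (Σa)²)(nΣb² − (Σb)²)]
Numerator: 20×12491 − 494×456 = 24556
Denominator: √[(262080 − 244036)(244920 − 207936)] = √[18044 × 36984] = 25832.9111
r = 24556 / 25832.9111 ≈ 0.951

0.951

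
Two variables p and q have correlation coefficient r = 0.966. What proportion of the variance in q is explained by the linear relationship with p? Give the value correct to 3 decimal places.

r² = (0.966)² = 0.933

0.933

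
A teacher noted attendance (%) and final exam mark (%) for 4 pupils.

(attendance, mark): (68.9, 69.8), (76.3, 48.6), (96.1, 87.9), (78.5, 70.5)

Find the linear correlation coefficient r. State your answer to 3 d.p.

0.663

n = 4, Σx = 319.8, Σy = 276.8, Σx² = 25966.36, Σy² = 19930.66, Σxy = 22498.84
nΣxy − ΣxΣy = 89995.36 − 88520.64 = 1474.72
nΣx² − (Σx)² = 103865.44 − 102272.04 = 1593.4; nΣy² − (Σy)² = 79722.64 − 76618.24 = 3104.4
r = 1474.72 / √(1593.4 × 3104.4) = 1474.72 / 2224.0843 ≈ 0.663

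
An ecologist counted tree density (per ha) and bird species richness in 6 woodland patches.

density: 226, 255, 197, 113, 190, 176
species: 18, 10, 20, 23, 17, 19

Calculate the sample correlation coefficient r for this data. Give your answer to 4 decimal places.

n = 6, Σx = 1157, Σy = 107, Σx² = 234755, Σy² = 2003, Σxy = 19731
nΣxy − ΣxΣy = 118386 − 123799 = -5413
nΣx² − (Σx)² = 1408530 − 1338649 = 69881; nΣy² − (Σy)² = 12018 − 11449 = 569
r = -5413 / √(69881 × 569) = -5413 / 6305.7346 ≈ -0.8584

-0.8584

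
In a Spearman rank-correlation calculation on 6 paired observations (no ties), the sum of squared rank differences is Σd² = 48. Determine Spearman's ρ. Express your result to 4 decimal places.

-0.3714

ρ = 1 − 6Σd² / [n(n²−1)] = 1 − 6×48 / (6×35)
  = 1 − 288/210 = 1 − 1.37143 ≈ -0.3714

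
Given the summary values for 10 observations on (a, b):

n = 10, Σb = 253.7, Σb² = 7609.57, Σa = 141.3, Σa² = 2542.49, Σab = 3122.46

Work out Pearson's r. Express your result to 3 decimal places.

r = (nΣab − ΣaΣb) / √[(nΣa² − (Σa)²)(nΣb² − (Σb)²)]
Numerator: 10×3122.46 − 141.3×253.7 = -4623.21
Denominator: √[(25424.9 − 19965.69)(76095.7 − 64363.69)] = √[5459.21 × 11732.01] = 8002.9686
r = -4623.21 / 8002.9686 ≈ -0.578

-0.578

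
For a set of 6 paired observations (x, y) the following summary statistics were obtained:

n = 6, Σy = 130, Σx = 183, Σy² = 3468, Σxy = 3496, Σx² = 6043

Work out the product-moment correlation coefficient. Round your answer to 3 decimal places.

-0.855

r = (nΣxy − ΣxΣy) / √[(nΣx² − (Σx)²)(nΣy² − (Σy)²)]
Numerator: 6×3496 − 183×130 = -2814
Denominator: √[(36258 − 33489)(20808 − 16900)] = √[2769 × 3908] = 3289.5671
r = -2814 / 3289.5671 ≈ -0.855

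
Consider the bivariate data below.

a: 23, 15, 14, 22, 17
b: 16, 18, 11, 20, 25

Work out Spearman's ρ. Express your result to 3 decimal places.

Rank a: 5, 2, 1, 4, 3
Rank b: 2, 3, 1, 4, 5
d = rank(a) − rank(b): 3, -1, 0, 0, -2; Σd² = 14
ρ = 1 − 6Σd² / [n(n²−1)] = 1 − 6×14 / (5×24) = 1 − 84/120 ≈ 0.300

0.300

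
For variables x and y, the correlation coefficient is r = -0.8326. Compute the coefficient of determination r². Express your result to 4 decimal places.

r² = (-0.8326)² = 0.6932

0.6932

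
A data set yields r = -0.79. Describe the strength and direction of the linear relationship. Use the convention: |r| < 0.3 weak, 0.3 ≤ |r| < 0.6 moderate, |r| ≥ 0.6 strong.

strong negative

r = -0.79 < 0 so the relationship is negative.
|r| = 0.79, which falls in the strong range.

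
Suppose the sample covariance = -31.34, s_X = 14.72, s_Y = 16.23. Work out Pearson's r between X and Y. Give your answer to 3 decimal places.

r = Cov(X,Y) / (s_X · s_Y) = -31.34 / (14.72 × 16.23)
  = -31.34 / 238.9056 ≈ -0.131

-0.131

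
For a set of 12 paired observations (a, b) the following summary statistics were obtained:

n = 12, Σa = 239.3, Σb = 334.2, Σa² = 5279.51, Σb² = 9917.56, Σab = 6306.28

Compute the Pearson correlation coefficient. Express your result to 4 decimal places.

-0.6438

r = (nΣab − ΣaΣb) / √[(nΣa² − (Σa)²)(nΣb² − (Σb)²)]
Numerator: 12×6306.28 − 239.3×334.2 = -4298.7
Denominator: √[(63354.12 − 57264.49)(119010.72 − 111689.64)] = √[6089.63 × 7321.08] = 6677.0254
r = -4298.7 / 6677.0254 ≈ -0.6438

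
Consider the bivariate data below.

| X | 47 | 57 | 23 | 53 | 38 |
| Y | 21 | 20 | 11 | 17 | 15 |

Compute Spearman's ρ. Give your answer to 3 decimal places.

0.700

Rank X: 3, 5, 1, 4, 2
Rank Y: 5, 4, 1, 3, 2
d = rank(X) − rank(Y): -2, 1, 0, 1, 0; Σd² = 6
ρ = 1 − 6Σd² / [n(n²−1)] = 1 − 6×6 / (5×24) = 1 − 36/120 ≈ 0.700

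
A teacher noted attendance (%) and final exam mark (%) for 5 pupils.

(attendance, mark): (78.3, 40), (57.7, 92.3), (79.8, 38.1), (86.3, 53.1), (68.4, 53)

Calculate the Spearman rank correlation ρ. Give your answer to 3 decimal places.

Rank attendance: 3, 1, 4, 5, 2
Rank mark: 2, 5, 1, 4, 3
d = rank(attendance) − rank(mark): 1, -4, 3, 1, -1; Σd² = 28
ρ = 1 − 6Σd² / [n(n²−1)] = 1 − 6×28 / (5×24) = 1 − 168/120 ≈ -0.400

-0.400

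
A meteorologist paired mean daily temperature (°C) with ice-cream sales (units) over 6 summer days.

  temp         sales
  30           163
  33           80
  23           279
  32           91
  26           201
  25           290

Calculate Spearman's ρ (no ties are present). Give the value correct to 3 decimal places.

-0.943

Rank temp: 4, 6, 1, 5, 3, 2
Rank sales: 3, 1, 5, 2, 4, 6
d = rank(temp) − rank(sales): 1, 5, -4, 3, -1, -4; Σd² = 68
ρ = 1 − 6Σd² / [n(n²−1)] = 1 − 6×68 / (6×35) = 1 − 408/210 ≈ -0.943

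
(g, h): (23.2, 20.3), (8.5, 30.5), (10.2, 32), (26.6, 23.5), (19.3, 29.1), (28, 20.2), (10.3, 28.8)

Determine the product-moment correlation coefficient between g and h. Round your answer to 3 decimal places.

-0.883

n = 7, Σg = 126.1, Σh = 184.4, Σg² = 2684.67, Σh² = 5002.88, Σgh = 3105.58
nΣgh − ΣgΣh = 21739.06 − 23252.84 = -1513.78
nΣg² − (Σg)² = 18792.69 − 15901.21 = 2891.48; nΣh² − (Σh)² = 35020.16 − 34003.36 = 1016.8
r = -1513.78 / √(2891.48 × 1016.8) = -1513.78 / 1714.6594 ≈ -0.883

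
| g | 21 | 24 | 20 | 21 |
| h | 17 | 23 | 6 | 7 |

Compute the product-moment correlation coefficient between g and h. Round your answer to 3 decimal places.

0.859

n = 4, Σg = 86, Σh = 53, Σg² = 1858, Σh² = 903, Σgh = 1176
nΣgh − ΣgΣh = 4704 − 4558 = 146
nΣg² − (Σg)² = 7432 − 7396 = 36; nΣh² − (Σh)² = 3612 − 2809 = 803
r = 146 / √(36 × 803) = 146 / 170.0235 ≈ 0.859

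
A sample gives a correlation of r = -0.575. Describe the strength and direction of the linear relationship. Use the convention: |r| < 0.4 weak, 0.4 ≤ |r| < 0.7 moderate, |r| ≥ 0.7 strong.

moderate negative

r = -0.575 < 0 so the relationship is negative.
|r| = 0.575, which falls in the moderate range.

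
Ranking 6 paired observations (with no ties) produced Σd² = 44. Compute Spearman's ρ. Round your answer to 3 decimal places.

-0.257

ρ = 1 − 6Σd² / [n(n²−1)] = 1 − 6×44 / (6×35)
  = 1 − 264/210 = 1 − 1.2571 ≈ -0.257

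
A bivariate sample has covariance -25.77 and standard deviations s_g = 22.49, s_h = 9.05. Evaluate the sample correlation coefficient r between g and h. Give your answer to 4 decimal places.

r = Cov(g,h) / (s_g · s_h) = -25.77 / (22.49 × 9.05)
  = -25.77 / 203.5345 ≈ -0.1266

-0.1266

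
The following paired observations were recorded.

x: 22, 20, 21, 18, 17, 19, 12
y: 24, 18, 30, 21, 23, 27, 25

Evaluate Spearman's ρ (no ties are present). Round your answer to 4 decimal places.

Rank x: 7, 5, 6, 3, 2, 4, 1
Rank y: 4, 1, 7, 2, 3, 6, 5
d = rank(x) − rank(y): 3, 4, -1, 1, -1, -2, -4; Σd² = 48
ρ = 1 − 6Σd² / [n(n²−1)] = 1 − 6×48 / (7×48) = 1 − 288/336 ≈ 0.1429

0.1429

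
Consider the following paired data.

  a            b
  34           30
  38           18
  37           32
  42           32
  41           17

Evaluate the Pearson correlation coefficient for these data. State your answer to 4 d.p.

n = 5, Σa = 192, Σb = 129, Σa² = 7414, Σb² = 3561, Σab = 4929
nΣab − ΣaΣb = 24645 − 24768 = -123
nΣa² − (Σa)² = 37070 − 36864 = 206; nΣb² − (Σb)² = 17805 − 16641 = 1164
r = -123 / √(206 × 1164) = -123 / 489.6774 ≈ -0.2512

-0.2512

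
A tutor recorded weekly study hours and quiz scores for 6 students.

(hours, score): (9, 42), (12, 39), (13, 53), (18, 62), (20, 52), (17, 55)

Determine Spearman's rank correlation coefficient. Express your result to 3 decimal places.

0.600

Rank hours: 1, 2, 3, 5, 6, 4
Rank score: 2, 1, 4, 6, 3, 5
d = rank(hours) − rank(score): -1, 1, -1, -1, 3, -1; Σd² = 14
ρ = 1 − 6Σd² / [n(n²−1)] = 1 − 6×14 / (6×35) = 1 − 84/210 ≈ 0.600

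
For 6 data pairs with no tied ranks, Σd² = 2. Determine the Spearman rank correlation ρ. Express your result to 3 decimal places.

0.943

ρ = 1 − 6Σd² / [n(n²−1)] = 1 − 6×2 / (6×35)
  = 1 − 12/210 = 1 − 0.0571 ≈ 0.943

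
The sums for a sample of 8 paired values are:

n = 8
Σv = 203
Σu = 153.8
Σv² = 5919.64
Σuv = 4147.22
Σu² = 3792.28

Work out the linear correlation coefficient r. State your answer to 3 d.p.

0.305

r = (nΣuv − ΣuΣv) / √[(nΣu² − (Σu)²)(nΣv² − (Σv)²)]
Numerator: 8×4147.22 − 153.8×203 = 1956.36
Denominator: √[(30338.24 − 23654.44)(47357.12 − 41209)] = √[6683.8 × 6148.12] = 6410.3670
r = 1956.36 / 6410.3670 ≈ 0.305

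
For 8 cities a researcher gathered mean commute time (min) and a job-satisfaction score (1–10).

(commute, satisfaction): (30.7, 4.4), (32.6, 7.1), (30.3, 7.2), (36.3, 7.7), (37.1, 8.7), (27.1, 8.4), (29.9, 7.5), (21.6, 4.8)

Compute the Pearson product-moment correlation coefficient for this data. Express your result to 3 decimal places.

n = 8, Σx = 245.6, Σy = 55.8, Σx² = 7712.42, Σy² = 406.44, Σxy = 1742.55
nΣxy − ΣxΣy = 13940.4 − 13704.48 = 235.92
nΣx² − (Σx)² = 61699.36 − 60319.36 = 1380; nΣy² − (Σy)² = 3251.52 − 3113.64 = 137.88
r = 235.92 / √(1380 × 137.88) = 235.92 / 436.2045 ≈ 0.541

0.541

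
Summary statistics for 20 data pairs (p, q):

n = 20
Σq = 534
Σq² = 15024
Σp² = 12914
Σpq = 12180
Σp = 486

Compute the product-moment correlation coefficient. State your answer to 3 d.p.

-0.866

r = (nΣpq − ΣpΣq) / √[(nΣp² − (Σp)²)(nΣq² − (Σq)²)]
Numerator: 20×12180 − 486×534 = -15924
Denominator: √[(258280 − 236196)(300480 − 285156)] = √[22084 × 15324] = 18396.0652
r = -15924 / 18396.0652 ≈ -0.866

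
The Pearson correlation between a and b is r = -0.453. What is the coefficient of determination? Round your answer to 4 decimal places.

r² = (-0.453)² = 0.2052

0.2052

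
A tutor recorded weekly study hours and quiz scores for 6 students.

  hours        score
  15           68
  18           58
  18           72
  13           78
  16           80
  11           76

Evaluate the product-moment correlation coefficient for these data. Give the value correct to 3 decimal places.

n = 6, Σx = 91, Σy = 432, Σx² = 1419, Σy² = 31432, Σxy = 6490
nΣxy − ΣxΣy = 38940 − 39312 = -372
nΣx² − (Σx)² = 8514 − 8281 = 233; nΣy² − (Σy)² = 188592 − 186624 = 1968
r = -372 / √(233 × 1968) = -372 / 677.1588 ≈ -0.549

-0.549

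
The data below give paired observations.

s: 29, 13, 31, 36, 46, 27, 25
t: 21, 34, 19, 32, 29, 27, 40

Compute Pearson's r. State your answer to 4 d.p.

n = 7, Σs = 207, Σt = 202, Σs² = 6737, Σt² = 6152, Σst = 5855
nΣst − ΣsΣt = 40985 − 41814 = -829
nΣs² − (Σs)² = 47159 − 42849 = 4310; nΣt² − (Σt)² = 43064 − 40804 = 2260
r = -829 / √(4310 × 2260) = -829 / 3120.9934 ≈ -0.2656

-0.2656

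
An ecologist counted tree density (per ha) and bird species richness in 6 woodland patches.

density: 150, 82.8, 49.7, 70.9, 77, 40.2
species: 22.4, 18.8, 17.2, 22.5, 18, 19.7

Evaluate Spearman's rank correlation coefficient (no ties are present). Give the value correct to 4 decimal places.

Rank density: 6, 5, 2, 3, 4, 1
Rank species: 5, 3, 1, 6, 2, 4
d = rank(density) − rank(species): 1, 2, 1, -3, 2, -3; Σd² = 28
ρ = 1 − 6Σd² / [n(n²−1)] = 1 − 6×28 / (6×35) = 1 − 168/210 ≈ 0.2000

0.2000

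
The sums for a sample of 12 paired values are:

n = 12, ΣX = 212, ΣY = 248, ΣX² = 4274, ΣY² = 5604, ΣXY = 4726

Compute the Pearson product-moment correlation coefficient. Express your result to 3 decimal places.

r = (nΣXY − ΣXΣY) / √[(nΣX² − (ΣX)²)(nΣY² − (ΣY)²)]
Numerator: 12×4726 − 212×248 = 4136
Denominator: √[(51288 − 44944)(67248 − 61504)] = √[6344 × 5744] = 6036.5500
r = 4136 / 6036.5500 ≈ 0.685

0.685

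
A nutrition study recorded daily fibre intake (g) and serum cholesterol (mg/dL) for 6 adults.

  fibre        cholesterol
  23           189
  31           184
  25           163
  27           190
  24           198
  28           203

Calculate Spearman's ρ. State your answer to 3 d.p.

Rank fibre: 1, 6, 3, 4, 2, 5
Rank cholesterol: 3, 2, 1, 4, 5, 6
d = rank(fibre) − rank(cholesterol): -2, 4, 2, 0, -3, -1; Σd² = 34
ρ = 1 − 6Σd² / [n(n²−1)] = 1 − 6×34 / (6×35) = 1 − 204/210 ≈ 0.029

0.029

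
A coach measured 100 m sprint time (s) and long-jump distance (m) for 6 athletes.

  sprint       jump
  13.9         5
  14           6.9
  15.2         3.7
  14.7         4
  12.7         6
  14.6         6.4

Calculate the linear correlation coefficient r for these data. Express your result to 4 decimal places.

-0.5410

n = 6, Σx = 85.1, Σy = 32, Σx² = 1210.79, Σy² = 179.26, Σxy = 450.78
nΣxy − ΣxΣy = 2704.68 − 2723.2 = -18.52
nΣx² − (Σx)² = 7264.74 − 7242.01 = 22.73; nΣy² − (Σy)² = 1075.56 − 1024 = 51.56
r = -18.52 / √(22.73 × 51.56) = -18.52 / 34.2339 ≈ -0.5410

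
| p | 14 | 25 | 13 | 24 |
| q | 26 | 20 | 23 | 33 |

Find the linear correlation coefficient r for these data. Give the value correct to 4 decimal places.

n = 4, Σp = 76, Σq = 102, Σp² = 1566, Σq² = 2694, Σpq = 1955
nΣpq − ΣpΣq = 7820 − 7752 = 68
nΣp² − (Σp)² = 6264 − 5776 = 488; nΣq² − (Σq)² = 10776 − 10404 = 372
r = 68 / √(488 × 372) = 68 / 426.0704 ≈ 0.1596

0.1596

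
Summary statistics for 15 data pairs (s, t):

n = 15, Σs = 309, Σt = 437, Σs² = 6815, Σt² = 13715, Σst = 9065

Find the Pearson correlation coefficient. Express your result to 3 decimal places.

r = (nΣst − ΣsΣt) / √[(nΣs² − (Σs)²)(nΣt² − (Σt)²)]
Numerator: 15×9065 − 309×437 = 942
Denominator: √[(102225 − 95481)(205725 − 190969)] = √[6744 × 14756] = 9975.6937
r = 942 / 9975.6937 ≈ 0.094

0.094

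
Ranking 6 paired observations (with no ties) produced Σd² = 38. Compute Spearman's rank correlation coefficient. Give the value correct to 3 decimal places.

ρ = 1 − 6Σd² / [n(n²−1)] = 1 − 6×38 / (6×35)
  = 1 − 228/210 = 1 − 1.0857 ≈ -0.086

-0.086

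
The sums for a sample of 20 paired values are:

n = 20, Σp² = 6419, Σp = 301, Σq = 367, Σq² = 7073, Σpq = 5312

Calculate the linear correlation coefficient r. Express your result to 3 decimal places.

r = (nΣpq − ΣpΣq) / √[(nΣp² − (Σp)²)(nΣq² − (Σq)²)]
Numerator: 20×5312 − 301×367 = -4227
Denominator: √[(128380 − 90601)(141460 − 134689)] = √[37779 × 6771] = 15993.7991
r = -4227 / 15993.7991 ≈ -0.264

-0.264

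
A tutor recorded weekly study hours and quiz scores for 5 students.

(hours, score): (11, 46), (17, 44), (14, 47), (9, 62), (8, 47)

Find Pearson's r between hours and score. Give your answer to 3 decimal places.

n = 5, Σx = 59, Σy = 246, Σx² = 751, Σy² = 12314, Σxy = 2846
nΣxy − ΣxΣy = 14230 − 14514 = -284
nΣx² − (Σx)² = 3755 − 3481 = 274; nΣy² − (Σy)² = 61570 − 60516 = 1054
r = -284 / √(274 × 1054) = -284 / 537.3974 ≈ -0.528

-0.528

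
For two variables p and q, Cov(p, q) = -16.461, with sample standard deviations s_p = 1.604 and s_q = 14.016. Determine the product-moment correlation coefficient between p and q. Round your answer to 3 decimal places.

-0.732

r = Cov(p,q) / (s_p · s_q) = -16.461 / (1.604 × 14.016)
  = -16.461 / 22.4817 ≈ -0.732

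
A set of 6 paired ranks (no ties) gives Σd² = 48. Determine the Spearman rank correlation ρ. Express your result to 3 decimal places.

ρ = 1 − 6Σd² / [n(n²−1)] = 1 − 6×48 / (6×35)
  = 1 − 288/210 = 1 − 1.3714 ≈ -0.371

-0.371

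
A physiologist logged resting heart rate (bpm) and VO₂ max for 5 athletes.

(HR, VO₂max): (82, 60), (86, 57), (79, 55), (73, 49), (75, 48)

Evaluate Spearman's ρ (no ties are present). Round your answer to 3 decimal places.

0.800

Rank HR: 4, 5, 3, 1, 2
Rank VO₂max: 5, 4, 3, 2, 1
d = rank(HR) − rank(VO₂max): -1, 1, 0, -1, 1; Σd² = 4
ρ = 1 − 6Σd² / [n(n²−1)] = 1 − 6×4 / (5×24) = 1 − 24/120 ≈ 0.800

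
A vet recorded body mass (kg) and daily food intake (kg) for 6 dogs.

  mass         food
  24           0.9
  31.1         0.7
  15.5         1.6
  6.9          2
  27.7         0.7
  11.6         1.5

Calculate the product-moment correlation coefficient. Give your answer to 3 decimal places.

-0.972

n = 6, Σx = 116.8, Σy = 7.4, Σx² = 2732.92, Σy² = 10.6, Σxy = 118.76
nΣxy − ΣxΣy = 712.56 − 864.32 = -151.76
nΣx² − (Σx)² = 16397.52 − 13642.24 = 2755.28; nΣy² − (Σy)² = 63.6 − 54.76 = 8.84
r = -151.76 / √(2755.28 × 8.84) = -151.76 / 156.0663 ≈ -0.972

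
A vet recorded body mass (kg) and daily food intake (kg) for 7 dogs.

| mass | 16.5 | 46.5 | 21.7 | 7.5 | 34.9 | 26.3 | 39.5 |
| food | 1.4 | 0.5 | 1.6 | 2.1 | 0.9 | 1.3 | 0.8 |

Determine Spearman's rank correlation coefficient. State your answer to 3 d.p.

-0.964

Rank mass: 2, 7, 3, 1, 5, 4, 6
Rank food: 5, 1, 6, 7, 3, 4, 2
d = rank(mass) − rank(food): -3, 6, -3, -6, 2, 0, 4; Σd² = 110
ρ = 1 − 6Σd² / [n(n²−1)] = 1 − 6×110 / (7×48) = 1 − 660/336 ≈ -0.964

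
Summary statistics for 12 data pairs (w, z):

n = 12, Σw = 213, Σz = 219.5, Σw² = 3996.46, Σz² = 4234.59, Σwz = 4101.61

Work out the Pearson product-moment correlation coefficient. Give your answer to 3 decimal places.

0.944

r = (nΣwz − ΣwΣz) / √[(nΣw² − (Σw)²)(nΣz² − (Σz)²)]
Numerator: 12×4101.61 − 213×219.5 = 2465.82
Denominator: √[(47957.52 − 45369)(50815.08 − 48180.25)] = √[2588.52 × 2634.83] = 2611.5724
r = 2465.82 / 2611.5724 ≈ 0.944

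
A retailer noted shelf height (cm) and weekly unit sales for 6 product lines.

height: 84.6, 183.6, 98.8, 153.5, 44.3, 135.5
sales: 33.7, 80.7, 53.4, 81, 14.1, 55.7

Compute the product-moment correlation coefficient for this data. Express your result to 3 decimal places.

n = 6, Σx = 700.3, Σy = 318.6, Σx² = 94512.55, Σy² = 20362.04, Σxy = 43548.94
nΣxy − ΣxΣy = 261293.64 − 223115.58 = 38178.06
nΣx² − (Σx)² = 567075.3 − 490420.09 = 76655.21; nΣy² − (Σy)² = 122172.24 − 101505.96 = 20666.28
r = 38178.06 / √(76655.21 × 20666.28) = 38178.06 / 39801.7340 ≈ 0.959

0.959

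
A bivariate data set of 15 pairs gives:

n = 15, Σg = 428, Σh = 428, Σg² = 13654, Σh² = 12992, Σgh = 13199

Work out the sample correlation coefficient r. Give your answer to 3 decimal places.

r = (nΣgh − ΣgΣh) / √[(nΣg² − (Σg)²)(nΣh² − (Σh)²)]
Numerator: 15×13199 − 428×428 = 14801
Denominator: √[(204810 − 183184)(194880 − 183184)] = √[21626 × 11696] = 15904.0151
r = 14801 / 15904.0151 ≈ 0.931

0.931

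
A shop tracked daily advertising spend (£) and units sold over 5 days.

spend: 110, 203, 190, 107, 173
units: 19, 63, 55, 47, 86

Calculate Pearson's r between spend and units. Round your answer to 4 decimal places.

0.6699

n = 5, Σx = 783, Σy = 270, Σx² = 130787, Σy² = 16960, Σxy = 45236
nΣxy − ΣxΣy = 226180 − 211410 = 14770
nΣx² − (Σx)² = 653935 − 613089 = 40846; nΣy² − (Σy)² = 84800 − 72900 = 11900
r = 14770 / √(40846 × 11900) = 14770 / 22046.9363 ≈ 0.6699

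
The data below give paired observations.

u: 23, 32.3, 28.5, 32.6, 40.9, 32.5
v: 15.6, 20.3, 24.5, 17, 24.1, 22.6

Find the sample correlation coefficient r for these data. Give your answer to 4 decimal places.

0.5614

n = 6, Σu = 189.8, Σv = 124.1, Σu² = 6176.36, Σv² = 2636.27, Σuv = 3987.13
nΣuv − ΣuΣv = 23922.78 − 23554.18 = 368.6
nΣu² − (Σu)² = 37058.16 − 36024.04 = 1034.12; nΣv² − (Σv)² = 15817.62 − 15400.81 = 416.81
r = 368.6 / √(1034.12 × 416.81) = 368.6 / 656.5299 ≈ 0.5614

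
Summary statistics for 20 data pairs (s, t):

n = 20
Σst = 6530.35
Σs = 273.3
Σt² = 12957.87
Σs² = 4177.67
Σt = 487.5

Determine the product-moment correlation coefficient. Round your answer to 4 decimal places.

-0.1903

r = (nΣst − ΣsΣt) / √[(nΣs² − (Σs)²)(nΣt² − (Σt)²)]
Numerator: 20×6530.35 − 273.3×487.5 = -2626.75
Denominator: √[(83553.4 − 74692.89)(259157.4 − 237656.25)] = √[8860.51 × 21501.15] = 13802.5778
r = -2626.75 / 13802.5778 ≈ -0.1903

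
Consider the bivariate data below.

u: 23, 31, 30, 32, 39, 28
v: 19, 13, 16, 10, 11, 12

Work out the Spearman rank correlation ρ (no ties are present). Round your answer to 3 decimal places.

-0.771

Rank u: 1, 4, 3, 5, 6, 2
Rank v: 6, 4, 5, 1, 2, 3
d = rank(u) − rank(v): -5, 0, -2, 4, 4, -1; Σd² = 62
ρ = 1 − 6Σd² / [n(n²−1)] = 1 − 6×62 / (6×35) = 1 − 372/210 ≈ -0.771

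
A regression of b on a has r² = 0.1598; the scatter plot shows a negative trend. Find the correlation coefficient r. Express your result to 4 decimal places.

-0.3997

|r| = √0.1598 = 0.3997
The association is negative, so r = −0.3997.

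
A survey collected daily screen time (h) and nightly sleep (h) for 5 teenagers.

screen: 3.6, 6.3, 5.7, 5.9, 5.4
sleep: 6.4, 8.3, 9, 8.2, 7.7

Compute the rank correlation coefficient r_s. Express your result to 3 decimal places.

0.700

Rank screen: 1, 5, 3, 4, 2
Rank sleep: 1, 4, 5, 3, 2
d = rank(screen) − rank(sleep): 0, 1, -2, 1, 0; Σd² = 6
ρ = 1 − 6Σd² / [n(n²−1)] = 1 − 6×6 / (5×24) = 1 − 36/120 ≈ 0.700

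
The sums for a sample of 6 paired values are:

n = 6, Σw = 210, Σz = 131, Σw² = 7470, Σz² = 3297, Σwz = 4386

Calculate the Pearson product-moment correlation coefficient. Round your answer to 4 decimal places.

r = (nΣwz − ΣwΣz) / √[(nΣw² − (Σw)²)(nΣz² − (Σz)²)]
Numerator: 6×4386 − 210×131 = -1194
Denominator: √[(44820 − 44100)(19782 − 17161)] = √[720 × 2621] = 1373.7249
r = -1194 / 1373.7249 ≈ -0.8692

-0.8692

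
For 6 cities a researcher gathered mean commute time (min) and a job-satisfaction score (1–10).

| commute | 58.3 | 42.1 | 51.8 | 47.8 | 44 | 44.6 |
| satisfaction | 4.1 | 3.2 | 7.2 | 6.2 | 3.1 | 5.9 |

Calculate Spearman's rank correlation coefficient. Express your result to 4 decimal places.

0.6000

Rank commute: 6, 1, 5, 4, 2, 3
Rank satisfaction: 3, 2, 6, 5, 1, 4
d = rank(commute) − rank(satisfaction): 3, -1, -1, -1, 1, -1; Σd² = 14
ρ = 1 − 6Σd² / [n(n²−1)] = 1 − 6×14 / (6×35) = 1 − 84/210 ≈ 0.6000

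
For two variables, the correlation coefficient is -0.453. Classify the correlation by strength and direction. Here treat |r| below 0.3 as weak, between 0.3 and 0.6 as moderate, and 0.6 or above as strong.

r = -0.453 < 0 so the relationship is negative.
|r| = 0.453, which falls in the moderate range.

moderate negative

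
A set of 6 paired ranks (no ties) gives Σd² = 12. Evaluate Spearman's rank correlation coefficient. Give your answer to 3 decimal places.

ρ = 1 − 6Σd² / [n(n²−1)] = 1 − 6×12 / (6×35)
  = 1 − 72/210 = 1 − 0.3429 ≈ 0.657

0.657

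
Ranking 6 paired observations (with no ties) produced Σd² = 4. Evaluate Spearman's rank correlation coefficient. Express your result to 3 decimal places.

0.886

ρ = 1 − 6Σd² / [n(n²−1)] = 1 − 6×4 / (6×35)
  = 1 − 24/210 = 1 − 0.1143 ≈ 0.886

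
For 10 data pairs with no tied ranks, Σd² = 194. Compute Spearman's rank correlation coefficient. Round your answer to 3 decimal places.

-0.176

ρ = 1 − 6Σd² / [n(n²−1)] = 1 − 6×194 / (10×99)
  = 1 − 1164/990 = 1 − 1.1758 ≈ -0.176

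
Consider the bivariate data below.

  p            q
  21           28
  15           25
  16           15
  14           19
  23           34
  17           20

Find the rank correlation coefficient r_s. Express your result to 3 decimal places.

0.714

Rank p: 5, 2, 3, 1, 6, 4
Rank q: 5, 4, 1, 2, 6, 3
d = rank(p) − rank(q): 0, -2, 2, -1, 0, 1; Σd² = 10
ρ = 1 − 6Σd² / [n(n²−1)] = 1 − 6×10 / (6×35) = 1 − 60/210 ≈ 0.714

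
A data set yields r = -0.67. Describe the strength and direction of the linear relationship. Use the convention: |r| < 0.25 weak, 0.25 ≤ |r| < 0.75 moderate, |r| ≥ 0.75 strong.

moderate negative

r = -0.67 < 0 so the relationship is negative.
|r| = 0.67, which falls in the moderate range.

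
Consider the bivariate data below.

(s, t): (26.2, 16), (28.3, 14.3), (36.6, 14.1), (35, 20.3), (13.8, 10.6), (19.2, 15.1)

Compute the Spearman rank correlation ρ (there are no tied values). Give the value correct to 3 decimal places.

Rank s: 3, 4, 6, 5, 1, 2
Rank t: 5, 3, 2, 6, 1, 4
d = rank(s) − rank(t): -2, 1, 4, -1, 0, -2; Σd² = 26
ρ = 1 − 6Σd² / [n(n²−1)] = 1 − 6×26 / (6×35) = 1 − 156/210 ≈ 0.257

0.257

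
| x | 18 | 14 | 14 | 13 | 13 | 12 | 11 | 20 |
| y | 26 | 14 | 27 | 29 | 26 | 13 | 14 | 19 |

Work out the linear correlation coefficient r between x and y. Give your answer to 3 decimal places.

0.222

n = 8, Σx = 115, Σy = 168, Σx² = 1719, Σy² = 3844, Σxy = 2447
nΣxy − ΣxΣy = 19576 − 19320 = 256
nΣx² − (Σx)² = 13752 − 13225 = 527; nΣy² − (Σy)² = 30752 − 28224 = 2528
r = 256 / √(527 × 2528) = 256 / 1154.2339 ≈ 0.222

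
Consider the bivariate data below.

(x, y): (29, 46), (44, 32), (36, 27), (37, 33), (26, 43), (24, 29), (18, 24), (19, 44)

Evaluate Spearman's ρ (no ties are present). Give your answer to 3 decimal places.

0.119

Rank x: 5, 8, 6, 7, 4, 3, 1, 2
Rank y: 8, 4, 2, 5, 6, 3, 1, 7
d = rank(x) − rank(y): -3, 4, 4, 2, -2, 0, 0, -5; Σd² = 74
ρ = 1 − 6Σd² / [n(n²−1)] = 1 − 6×74 / (8×63) = 1 − 444/504 ≈ 0.119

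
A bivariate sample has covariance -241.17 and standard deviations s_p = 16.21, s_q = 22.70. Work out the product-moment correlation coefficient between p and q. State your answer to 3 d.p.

r = Cov(p,q) / (s_p · s_q) = -241.17 / (16.21 × 22.70)
  = -241.17 / 367.9670 ≈ -0.655

-0.655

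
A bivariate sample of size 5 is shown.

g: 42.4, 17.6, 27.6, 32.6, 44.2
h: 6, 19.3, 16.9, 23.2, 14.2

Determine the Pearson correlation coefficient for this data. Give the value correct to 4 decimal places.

-0.6105

n = 5, Σg = 164.4, Σh = 79.6, Σg² = 5885.68, Σh² = 1433.98, Σgh = 2444.48
nΣgh − ΣgΣh = 12222.4 − 13086.24 = -863.84
nΣg² − (Σg)² = 29428.4 − 27027.36 = 2401.04; nΣh² − (Σh)² = 7169.9 − 6336.16 = 833.74
r = -863.84 / √(2401.04 × 833.74) = -863.84 / 1414.8650 ≈ -0.6105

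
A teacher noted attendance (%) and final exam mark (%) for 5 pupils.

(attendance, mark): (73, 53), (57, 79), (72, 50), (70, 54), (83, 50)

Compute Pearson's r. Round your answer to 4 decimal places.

-0.8817

n = 5, Σx = 355, Σy = 286, Σx² = 25551, Σy² = 16966, Σxy = 19902
nΣxy − ΣxΣy = 99510 − 101530 = -2020
nΣx² − (Σx)² = 127755 − 126025 = 1730; nΣy² − (Σy)² = 84830 − 81796 = 3034
r = -2020 / √(1730 × 3034) = -2020 / 2291.0303 ≈ -0.8817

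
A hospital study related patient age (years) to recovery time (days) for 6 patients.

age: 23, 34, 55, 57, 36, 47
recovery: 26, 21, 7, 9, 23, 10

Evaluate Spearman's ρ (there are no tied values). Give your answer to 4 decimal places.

Rank age: 1, 2, 5, 6, 3, 4
Rank recovery: 6, 4, 1, 2, 5, 3
d = rank(age) − rank(recovery): -5, -2, 4, 4, -2, 1; Σd² = 66
ρ = 1 − 6Σd² / [n(n²−1)] = 1 − 6×66 / (6×35) = 1 − 396/210 ≈ -0.8857

-0.8857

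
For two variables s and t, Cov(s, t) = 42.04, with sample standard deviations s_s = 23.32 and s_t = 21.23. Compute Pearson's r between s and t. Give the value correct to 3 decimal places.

r = Cov(s,t) / (s_s · s_t) = 42.04 / (23.32 × 21.23)
  = 42.04 / 495.0836 ≈ 0.085

0.085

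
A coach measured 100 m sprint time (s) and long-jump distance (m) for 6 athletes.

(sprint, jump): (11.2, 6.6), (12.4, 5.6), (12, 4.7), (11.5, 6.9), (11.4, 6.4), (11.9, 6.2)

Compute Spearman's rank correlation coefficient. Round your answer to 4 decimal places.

-0.7714

Rank sprint: 1, 6, 5, 3, 2, 4
Rank jump: 5, 2, 1, 6, 4, 3
d = rank(sprint) − rank(jump): -4, 4, 4, -3, -2, 1; Σd² = 62
ρ = 1 − 6Σd² / [n(n²−1)] = 1 − 6×62 / (6×35) = 1 − 372/210 ≈ -0.7714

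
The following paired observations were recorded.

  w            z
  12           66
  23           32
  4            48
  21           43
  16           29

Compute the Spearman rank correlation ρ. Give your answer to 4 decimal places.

Rank w: 2, 5, 1, 4, 3
Rank z: 5, 2, 4, 3, 1
d = rank(w) − rank(z): -3, 3, -3, 1, 2; Σd² = 32
ρ = 1 − 6Σd² / [n(n²−1)] = 1 − 6×32 / (5×24) = 1 − 192/120 ≈ -0.6000

-0.6000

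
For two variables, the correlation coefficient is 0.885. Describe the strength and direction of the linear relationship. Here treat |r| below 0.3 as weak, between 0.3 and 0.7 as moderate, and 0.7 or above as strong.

r = 0.885 > 0 so the relationship is positive.
|r| = 0.885, which falls in the strong range.

strong positive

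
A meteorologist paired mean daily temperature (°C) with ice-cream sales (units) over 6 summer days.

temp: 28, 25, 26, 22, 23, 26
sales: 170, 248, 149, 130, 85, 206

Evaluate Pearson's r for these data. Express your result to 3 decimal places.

0.485

n = 6, Σx = 150, Σy = 988, Σx² = 3774, Σy² = 179166, Σxy = 25005
nΣxy − ΣxΣy = 150030 − 148200 = 1830
nΣx² − (Σx)² = 22644 − 22500 = 144; nΣy² − (Σy)² = 1074996 − 976144 = 98852
r = 1830 / √(144 × 98852) = 1830 / 3772.8885 ≈ 0.485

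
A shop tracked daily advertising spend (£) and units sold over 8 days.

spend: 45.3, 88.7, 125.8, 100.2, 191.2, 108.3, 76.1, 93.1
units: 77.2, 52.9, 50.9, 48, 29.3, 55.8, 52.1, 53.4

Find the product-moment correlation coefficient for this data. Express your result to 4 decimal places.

n = 8, Σx = 828.7, Σy = 419.6, Σx² = 98530.61, Σy² = 23191.16, Σxy = 39983.86
nΣxy − ΣxΣy = 319870.88 − 347722.52 = -27851.64
nΣx² − (Σx)² = 788244.88 − 686743.69 = 101501.19; nΣy² − (Σy)² = 185529.28 − 176064.16 = 9465.12
r = -27851.64 / √(101501.19 × 9465.12) = -27851.64 / 30995.4988 ≈ -0.8986

-0.8986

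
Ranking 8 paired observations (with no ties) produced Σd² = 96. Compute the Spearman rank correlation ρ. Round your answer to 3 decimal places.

-0.143

ρ = 1 − 6Σd² / [n(n²−1)] = 1 − 6×96 / (8×63)
  = 1 − 576/504 = 1 − 1.1429 ≈ -0.143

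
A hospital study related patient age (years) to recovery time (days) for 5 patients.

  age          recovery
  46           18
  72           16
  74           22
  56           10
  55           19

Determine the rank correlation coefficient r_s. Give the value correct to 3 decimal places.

0.200

Rank age: 1, 4, 5, 3, 2
Rank recovery: 3, 2, 5, 1, 4
d = rank(age) − rank(recovery): -2, 2, 0, 2, -2; Σd² = 16
ρ = 1 − 6Σd² / [n(n²−1)] = 1 − 6×16 / (5×24) = 1 − 96/120 ≈ 0.200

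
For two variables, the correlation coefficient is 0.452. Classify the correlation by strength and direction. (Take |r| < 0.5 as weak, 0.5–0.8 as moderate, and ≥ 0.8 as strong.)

r = 0.452 > 0 so the relationship is positive.
|r| = 0.452, which falls in the weak range.

weak positive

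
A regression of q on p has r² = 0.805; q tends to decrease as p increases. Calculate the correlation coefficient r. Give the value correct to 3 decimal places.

|r| = √0.805 = 0.897
The association is negative, so r = −0.897.

-0.897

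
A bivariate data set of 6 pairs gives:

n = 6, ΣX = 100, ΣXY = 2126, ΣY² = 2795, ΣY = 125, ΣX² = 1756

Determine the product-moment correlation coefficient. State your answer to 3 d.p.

0.327

r = (nΣXY − ΣXΣY) / √[(nΣX² − (ΣX)²)(nΣY² − (ΣY)²)]
Numerator: 6×2126 − 100×125 = 256
Denominator: √[(10536 − 10000)(16770 − 15625)] = √[536 × 1145] = 783.4028
r = 256 / 783.4028 ≈ 0.327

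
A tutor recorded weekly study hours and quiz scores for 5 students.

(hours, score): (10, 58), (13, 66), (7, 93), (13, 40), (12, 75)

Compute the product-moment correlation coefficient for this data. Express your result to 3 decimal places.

-0.713

n = 5, Σx = 55, Σy = 332, Σx² = 631, Σy² = 23594, Σxy = 3509
nΣxy − ΣxΣy = 17545 − 18260 = -715
nΣx² − (Σx)² = 3155 − 3025 = 130; nΣy² − (Σy)² = 117970 − 110224 = 7746
r = -715 / √(130 × 7746) = -715 / 1003.4839 ≈ -0.713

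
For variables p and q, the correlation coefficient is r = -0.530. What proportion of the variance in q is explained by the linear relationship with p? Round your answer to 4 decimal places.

r² = (-0.530)² = 0.2809

0.2809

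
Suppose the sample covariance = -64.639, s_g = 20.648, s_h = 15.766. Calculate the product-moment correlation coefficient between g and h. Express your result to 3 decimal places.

-0.199

r = Cov(g,h) / (s_g · s_h) = -64.639 / (20.648 × 15.766)
  = -64.639 / 325.5364 ≈ -0.199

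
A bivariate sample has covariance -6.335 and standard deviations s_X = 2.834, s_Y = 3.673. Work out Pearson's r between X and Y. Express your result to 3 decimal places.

-0.609

r = Cov(X,Y) / (s_X · s_Y) = -6.335 / (2.834 × 3.673)
  = -6.335 / 10.4093 ≈ -0.609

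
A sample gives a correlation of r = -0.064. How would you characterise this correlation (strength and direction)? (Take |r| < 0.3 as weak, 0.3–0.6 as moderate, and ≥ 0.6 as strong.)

r = -0.064 < 0 so the relationship is negative.
|r| = 0.064, which falls in the weak range.

weak negative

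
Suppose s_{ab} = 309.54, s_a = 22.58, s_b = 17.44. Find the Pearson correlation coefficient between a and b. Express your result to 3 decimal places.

r = Cov(a,b) / (s_a · s_b) = 309.54 / (22.58 × 17.44)
  = 309.54 / 393.7952 ≈ 0.786

0.786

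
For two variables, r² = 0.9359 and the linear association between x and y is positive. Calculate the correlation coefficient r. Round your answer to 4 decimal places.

0.9674

|r| = √0.9359 = 0.9674
The association is positive, so r = 0.9674.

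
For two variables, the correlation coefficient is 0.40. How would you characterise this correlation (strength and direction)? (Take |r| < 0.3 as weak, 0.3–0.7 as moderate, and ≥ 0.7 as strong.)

moderate positive

r = 0.40 > 0 so the relationship is positive.
|r| = 0.40, which falls in the moderate range.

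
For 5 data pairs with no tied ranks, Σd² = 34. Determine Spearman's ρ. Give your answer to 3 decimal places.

-0.700

ρ = 1 − 6Σd² / [n(n²−1)] = 1 − 6×34 / (5×24)
  = 1 − 204/120 = 1 − 1.7000 ≈ -0.700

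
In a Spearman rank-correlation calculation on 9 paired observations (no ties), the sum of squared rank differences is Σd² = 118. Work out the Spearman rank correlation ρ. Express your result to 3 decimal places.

ρ = 1 − 6Σd² / [n(n²−1)] = 1 − 6×118 / (9×80)
  = 1 − 708/720 = 1 − 0.9833 ≈ 0.017

0.017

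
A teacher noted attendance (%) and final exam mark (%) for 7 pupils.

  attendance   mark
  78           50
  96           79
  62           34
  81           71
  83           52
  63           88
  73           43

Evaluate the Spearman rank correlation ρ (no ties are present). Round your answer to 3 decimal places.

0.429

Rank attendance: 4, 7, 1, 5, 6, 2, 3
Rank mark: 3, 6, 1, 5, 4, 7, 2
d = rank(attendance) − rank(mark): 1, 1, 0, 0, 2, -5, 1; Σd² = 32
ρ = 1 − 6Σd² / [n(n²−1)] = 1 − 6×32 / (7×48) = 1 − 192/336 ≈ 0.429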